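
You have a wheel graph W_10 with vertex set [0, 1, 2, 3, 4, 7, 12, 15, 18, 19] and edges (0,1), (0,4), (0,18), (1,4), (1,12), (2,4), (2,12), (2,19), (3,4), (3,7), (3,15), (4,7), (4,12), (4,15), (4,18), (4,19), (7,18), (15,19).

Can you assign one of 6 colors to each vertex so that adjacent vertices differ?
A valid 6-coloring: color 1: [4]; color 2: [1, 3, 18, 19]; color 3: [0, 2, 7, 15]; color 4: [12].
(χ(G) = 4 ≤ 6.)

Yes, G is 6-colorable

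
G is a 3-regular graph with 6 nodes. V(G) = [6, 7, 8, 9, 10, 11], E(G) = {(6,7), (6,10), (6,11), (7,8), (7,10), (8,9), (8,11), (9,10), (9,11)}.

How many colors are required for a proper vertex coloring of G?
χ(G) = 3

Clique number ω(G) = 3 (lower bound: χ ≥ ω).
The clique on [8, 9, 11] has size 3, forcing χ ≥ 3, and the coloring below uses 3 colors, so χ(G) = 3.
A valid 3-coloring: color 1: [7, 11]; color 2: [6, 9]; color 3: [8, 10].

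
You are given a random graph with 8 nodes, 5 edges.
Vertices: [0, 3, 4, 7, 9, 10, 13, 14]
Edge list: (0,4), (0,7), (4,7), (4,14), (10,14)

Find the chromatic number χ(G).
χ(G) = 3

Clique number ω(G) = 3 (lower bound: χ ≥ ω).
The clique on [0, 4, 7] has size 3, forcing χ ≥ 3, and the coloring below uses 3 colors, so χ(G) = 3.
A valid 3-coloring: color 1: [3, 4, 9, 10, 13]; color 2: [7, 14]; color 3: [0].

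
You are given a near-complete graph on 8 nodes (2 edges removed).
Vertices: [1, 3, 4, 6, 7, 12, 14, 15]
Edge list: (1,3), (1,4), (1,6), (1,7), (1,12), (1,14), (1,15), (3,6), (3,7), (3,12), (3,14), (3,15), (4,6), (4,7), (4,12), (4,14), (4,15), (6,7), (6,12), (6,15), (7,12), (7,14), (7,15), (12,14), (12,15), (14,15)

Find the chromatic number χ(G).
χ(G) = 6

Clique number ω(G) = 6 (lower bound: χ ≥ ω).
The clique on [1, 3, 6, 7, 12, 15] has size 6, forcing χ ≥ 6, and the coloring below uses 6 colors, so χ(G) = 6.
A valid 6-coloring: color 1: [12]; color 2: [15]; color 3: [7]; color 4: [1]; color 5: [3, 4]; color 6: [6, 14].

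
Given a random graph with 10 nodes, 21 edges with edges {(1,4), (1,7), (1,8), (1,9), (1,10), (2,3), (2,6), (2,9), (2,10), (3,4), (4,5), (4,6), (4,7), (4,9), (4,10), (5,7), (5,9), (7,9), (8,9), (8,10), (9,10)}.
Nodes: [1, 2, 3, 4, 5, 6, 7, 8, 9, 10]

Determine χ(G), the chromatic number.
Clique number ω(G) = 4 (lower bound: χ ≥ ω).
The clique on [1, 8, 9, 10] has size 4, forcing χ ≥ 4, and the coloring below uses 4 colors, so χ(G) = 4.
A valid 4-coloring: color 1: [3, 6, 9]; color 2: [2, 4, 8]; color 3: [7, 10]; color 4: [1, 5].

χ(G) = 4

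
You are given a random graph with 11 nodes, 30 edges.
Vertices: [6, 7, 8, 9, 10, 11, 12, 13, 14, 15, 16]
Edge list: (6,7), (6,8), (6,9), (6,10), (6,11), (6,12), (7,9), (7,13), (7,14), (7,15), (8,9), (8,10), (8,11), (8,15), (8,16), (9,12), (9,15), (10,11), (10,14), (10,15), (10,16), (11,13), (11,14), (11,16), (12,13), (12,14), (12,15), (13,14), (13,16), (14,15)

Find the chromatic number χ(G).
χ(G) = 4

Clique number ω(G) = 4 (lower bound: χ ≥ ω).
The clique on [6, 8, 10, 11] has size 4, forcing χ ≥ 4, and the coloring below uses 4 colors, so χ(G) = 4.
A valid 4-coloring: color 1: [6, 14, 16]; color 2: [9, 10, 13]; color 3: [7, 8, 12]; color 4: [11, 15].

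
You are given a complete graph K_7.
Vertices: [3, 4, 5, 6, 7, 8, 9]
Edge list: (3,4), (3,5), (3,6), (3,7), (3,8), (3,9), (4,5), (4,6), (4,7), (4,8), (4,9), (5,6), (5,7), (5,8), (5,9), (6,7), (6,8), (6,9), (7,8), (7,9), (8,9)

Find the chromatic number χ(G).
χ(G) = 7

Clique number ω(G) = 7 (lower bound: χ ≥ ω).
The clique on [3, 4, 5, 6, 7, 8, 9] has size 7, forcing χ ≥ 7, and the coloring below uses 7 colors, so χ(G) = 7.
A valid 7-coloring: color 1: [9]; color 2: [5]; color 3: [8]; color 4: [7]; color 5: [6]; color 6: [4]; color 7: [3].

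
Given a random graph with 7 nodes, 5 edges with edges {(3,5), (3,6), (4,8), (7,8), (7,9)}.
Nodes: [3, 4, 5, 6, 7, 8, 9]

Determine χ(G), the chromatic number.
Clique number ω(G) = 2 (lower bound: χ ≥ ω).
The graph is bipartite (no odd cycle), so 2 colors suffice: χ(G) = 2.
A valid 2-coloring: color 1: [3, 4, 7]; color 2: [5, 6, 8, 9].

χ(G) = 2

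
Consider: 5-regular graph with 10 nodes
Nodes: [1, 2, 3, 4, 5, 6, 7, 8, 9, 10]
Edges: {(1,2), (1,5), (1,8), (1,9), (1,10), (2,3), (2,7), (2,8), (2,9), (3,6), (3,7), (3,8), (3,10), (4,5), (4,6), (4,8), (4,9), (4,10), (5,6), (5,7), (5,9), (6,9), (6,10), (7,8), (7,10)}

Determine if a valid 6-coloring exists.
Yes, G is 6-colorable

A valid 6-coloring: color 1: [2, 5, 10]; color 2: [1, 3, 4]; color 3: [8, 9]; color 4: [6, 7].
(χ(G) = 4 ≤ 6.)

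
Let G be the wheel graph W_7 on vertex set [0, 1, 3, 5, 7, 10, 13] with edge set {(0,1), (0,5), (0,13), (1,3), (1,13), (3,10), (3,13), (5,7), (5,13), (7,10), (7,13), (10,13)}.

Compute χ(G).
χ(G) = 3

Clique number ω(G) = 3 (lower bound: χ ≥ ω).
The clique on [0, 1, 13] has size 3, forcing χ ≥ 3, and the coloring below uses 3 colors, so χ(G) = 3.
A valid 3-coloring: color 1: [13]; color 2: [0, 3, 7]; color 3: [1, 5, 10].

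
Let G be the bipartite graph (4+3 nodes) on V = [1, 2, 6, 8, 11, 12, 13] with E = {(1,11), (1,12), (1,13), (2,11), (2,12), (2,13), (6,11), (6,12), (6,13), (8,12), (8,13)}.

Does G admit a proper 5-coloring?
A valid 5-coloring: color 1: [11, 12, 13]; color 2: [1, 2, 6, 8].
(χ(G) = 2 ≤ 5.)

Yes, G is 5-colorable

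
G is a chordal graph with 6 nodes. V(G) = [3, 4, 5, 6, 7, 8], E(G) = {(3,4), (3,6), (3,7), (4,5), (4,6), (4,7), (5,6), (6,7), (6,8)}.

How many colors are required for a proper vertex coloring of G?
χ(G) = 4

Clique number ω(G) = 4 (lower bound: χ ≥ ω).
The clique on [3, 4, 6, 7] has size 4, forcing χ ≥ 4, and the coloring below uses 4 colors, so χ(G) = 4.
A valid 4-coloring: color 1: [6]; color 2: [4, 8]; color 3: [5, 7]; color 4: [3].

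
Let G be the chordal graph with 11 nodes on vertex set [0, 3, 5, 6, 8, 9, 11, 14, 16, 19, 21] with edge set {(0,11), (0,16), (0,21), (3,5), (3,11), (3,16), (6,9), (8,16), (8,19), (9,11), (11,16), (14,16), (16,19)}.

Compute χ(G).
Clique number ω(G) = 3 (lower bound: χ ≥ ω).
The clique on [8, 16, 19] has size 3, forcing χ ≥ 3, and the coloring below uses 3 colors, so χ(G) = 3.
A valid 3-coloring: color 1: [5, 9, 16, 21]; color 2: [6, 11, 14, 19]; color 3: [0, 3, 8].

χ(G) = 3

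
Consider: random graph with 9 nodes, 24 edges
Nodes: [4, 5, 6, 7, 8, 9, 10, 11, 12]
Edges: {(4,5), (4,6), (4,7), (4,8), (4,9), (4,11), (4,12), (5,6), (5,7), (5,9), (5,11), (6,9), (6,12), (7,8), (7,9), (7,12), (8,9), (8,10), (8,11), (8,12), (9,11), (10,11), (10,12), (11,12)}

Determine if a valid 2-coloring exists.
No, G is not 2-colorable

The clique on vertices [8, 10, 11, 12] has size 4 > 2, so it alone needs 4 colors.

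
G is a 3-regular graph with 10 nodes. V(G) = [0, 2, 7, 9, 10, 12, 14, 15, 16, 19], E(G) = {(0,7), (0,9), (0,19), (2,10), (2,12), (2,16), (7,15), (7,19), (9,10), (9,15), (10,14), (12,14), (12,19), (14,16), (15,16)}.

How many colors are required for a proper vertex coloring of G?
Clique number ω(G) = 3 (lower bound: χ ≥ ω).
The clique on [0, 7, 19] has size 3, forcing χ ≥ 3, and the coloring below uses 3 colors, so χ(G) = 3.
A valid 3-coloring: color 1: [0, 2, 14, 15]; color 2: [7, 10, 12, 16]; color 3: [9, 19].

χ(G) = 3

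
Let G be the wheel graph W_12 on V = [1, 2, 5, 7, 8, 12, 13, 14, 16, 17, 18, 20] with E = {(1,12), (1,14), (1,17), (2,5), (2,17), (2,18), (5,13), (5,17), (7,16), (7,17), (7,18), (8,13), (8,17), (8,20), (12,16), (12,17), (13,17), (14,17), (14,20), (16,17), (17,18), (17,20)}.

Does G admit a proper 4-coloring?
A valid 4-coloring: color 1: [17]; color 2: [5, 7, 8, 12, 14]; color 3: [1, 2, 13, 16, 20]; color 4: [18].
(χ(G) = 4 ≤ 4.)

Yes, G is 4-colorable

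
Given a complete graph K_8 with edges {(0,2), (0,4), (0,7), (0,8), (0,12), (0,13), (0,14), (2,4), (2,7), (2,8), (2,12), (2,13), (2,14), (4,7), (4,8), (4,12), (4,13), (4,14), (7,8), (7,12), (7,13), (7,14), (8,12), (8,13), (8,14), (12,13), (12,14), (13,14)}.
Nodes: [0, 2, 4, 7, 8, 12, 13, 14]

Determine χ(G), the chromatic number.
Clique number ω(G) = 8 (lower bound: χ ≥ ω).
The clique on [0, 2, 4, 7, 8, 12, 13, 14] has size 8, forcing χ ≥ 8, and the coloring below uses 8 colors, so χ(G) = 8.
A valid 8-coloring: color 1: [0]; color 2: [2]; color 3: [7]; color 4: [12]; color 5: [8]; color 6: [13]; color 7: [4]; color 8: [14].

χ(G) = 8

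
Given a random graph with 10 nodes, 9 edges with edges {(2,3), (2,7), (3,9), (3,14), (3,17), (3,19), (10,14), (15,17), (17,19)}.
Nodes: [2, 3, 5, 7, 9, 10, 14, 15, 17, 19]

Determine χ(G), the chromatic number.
χ(G) = 3

Clique number ω(G) = 3 (lower bound: χ ≥ ω).
The clique on [3, 17, 19] has size 3, forcing χ ≥ 3, and the coloring below uses 3 colors, so χ(G) = 3.
A valid 3-coloring: color 1: [3, 5, 7, 10, 15]; color 2: [2, 9, 14, 17]; color 3: [19].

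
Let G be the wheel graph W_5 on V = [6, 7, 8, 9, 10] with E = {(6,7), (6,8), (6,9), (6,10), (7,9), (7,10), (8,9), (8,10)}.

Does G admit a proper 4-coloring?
Yes, G is 4-colorable

A valid 4-coloring: color 1: [6]; color 2: [9, 10]; color 3: [7, 8].
(χ(G) = 3 ≤ 4.)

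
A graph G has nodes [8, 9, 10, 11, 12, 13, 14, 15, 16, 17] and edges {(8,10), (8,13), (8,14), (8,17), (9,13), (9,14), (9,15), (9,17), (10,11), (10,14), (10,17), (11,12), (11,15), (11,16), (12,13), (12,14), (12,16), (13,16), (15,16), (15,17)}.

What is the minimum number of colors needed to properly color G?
Clique number ω(G) = 3 (lower bound: χ ≥ ω).
The clique on [8, 10, 17] has size 3, forcing χ ≥ 3, and the coloring below uses 3 colors, so χ(G) = 3.
A valid 3-coloring: color 1: [11, 13, 14, 17]; color 2: [10, 12, 15]; color 3: [8, 9, 16].

χ(G) = 3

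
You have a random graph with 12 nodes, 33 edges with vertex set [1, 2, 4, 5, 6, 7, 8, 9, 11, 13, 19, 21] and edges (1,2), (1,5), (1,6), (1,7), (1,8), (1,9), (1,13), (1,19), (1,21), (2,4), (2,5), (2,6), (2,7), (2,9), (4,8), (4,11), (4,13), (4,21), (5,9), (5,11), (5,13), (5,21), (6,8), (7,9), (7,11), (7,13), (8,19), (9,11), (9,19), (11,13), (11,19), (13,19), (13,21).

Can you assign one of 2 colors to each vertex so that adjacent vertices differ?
No, G is not 2-colorable

The clique on vertices [1, 2, 5, 9] has size 4 > 2, so it alone needs 4 colors.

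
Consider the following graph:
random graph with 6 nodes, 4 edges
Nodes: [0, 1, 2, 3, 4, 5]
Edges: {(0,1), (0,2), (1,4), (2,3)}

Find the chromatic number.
Clique number ω(G) = 2 (lower bound: χ ≥ ω).
The graph is bipartite (no odd cycle), so 2 colors suffice: χ(G) = 2.
A valid 2-coloring: color 1: [0, 3, 4, 5]; color 2: [1, 2].

χ(G) = 2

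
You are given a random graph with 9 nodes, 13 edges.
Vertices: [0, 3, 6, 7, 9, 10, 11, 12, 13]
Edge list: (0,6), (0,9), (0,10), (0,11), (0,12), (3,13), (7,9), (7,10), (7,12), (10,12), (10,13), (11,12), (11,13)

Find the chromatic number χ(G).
Clique number ω(G) = 3 (lower bound: χ ≥ ω).
The clique on [0, 10, 12] has size 3, forcing χ ≥ 3, and the coloring below uses 3 colors, so χ(G) = 3.
A valid 3-coloring: color 1: [0, 7, 13]; color 2: [3, 6, 9, 12]; color 3: [10, 11].

χ(G) = 3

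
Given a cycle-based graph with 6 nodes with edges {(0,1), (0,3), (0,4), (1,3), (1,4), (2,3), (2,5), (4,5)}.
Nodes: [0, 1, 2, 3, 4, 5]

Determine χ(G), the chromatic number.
χ(G) = 3

Clique number ω(G) = 3 (lower bound: χ ≥ ω).
The clique on [0, 1, 3] has size 3, forcing χ ≥ 3, and the coloring below uses 3 colors, so χ(G) = 3.
A valid 3-coloring: color 1: [3, 4]; color 2: [1, 5]; color 3: [0, 2].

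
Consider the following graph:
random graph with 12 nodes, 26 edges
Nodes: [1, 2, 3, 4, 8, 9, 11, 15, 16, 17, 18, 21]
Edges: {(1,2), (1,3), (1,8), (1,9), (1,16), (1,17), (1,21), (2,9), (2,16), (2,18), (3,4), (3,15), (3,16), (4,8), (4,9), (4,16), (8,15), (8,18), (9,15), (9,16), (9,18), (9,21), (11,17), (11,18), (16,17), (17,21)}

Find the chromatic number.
Clique number ω(G) = 4 (lower bound: χ ≥ ω).
The clique on [1, 2, 9, 16] has size 4, forcing χ ≥ 4, and the coloring below uses 4 colors, so χ(G) = 4.
A valid 4-coloring: color 1: [3, 8, 9, 17]; color 2: [1, 4, 15, 18]; color 3: [11, 16, 21]; color 4: [2].

χ(G) = 4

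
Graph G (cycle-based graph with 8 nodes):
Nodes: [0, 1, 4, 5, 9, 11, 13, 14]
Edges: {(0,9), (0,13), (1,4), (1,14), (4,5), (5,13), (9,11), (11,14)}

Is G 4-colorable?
Yes, G is 4-colorable

A valid 4-coloring: color 1: [4, 9, 13, 14]; color 2: [0, 1, 5, 11].
(χ(G) = 2 ≤ 4.)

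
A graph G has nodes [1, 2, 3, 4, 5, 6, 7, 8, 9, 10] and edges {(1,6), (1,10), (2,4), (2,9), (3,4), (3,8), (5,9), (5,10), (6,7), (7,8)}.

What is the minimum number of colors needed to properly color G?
Clique number ω(G) = 2 (lower bound: χ ≥ ω).
The graph is bipartite (no odd cycle), so 2 colors suffice: χ(G) = 2.
A valid 2-coloring: color 1: [4, 6, 8, 9, 10]; color 2: [1, 2, 3, 5, 7].

χ(G) = 2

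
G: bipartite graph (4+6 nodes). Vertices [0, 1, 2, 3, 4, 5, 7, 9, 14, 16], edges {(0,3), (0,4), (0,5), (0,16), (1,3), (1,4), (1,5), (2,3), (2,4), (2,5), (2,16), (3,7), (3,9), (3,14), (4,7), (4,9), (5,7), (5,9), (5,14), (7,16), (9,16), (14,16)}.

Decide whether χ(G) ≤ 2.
A valid 2-coloring: color 1: [3, 4, 5, 16]; color 2: [0, 1, 2, 7, 9, 14].
(χ(G) = 2 ≤ 2.)

Yes, G is 2-colorable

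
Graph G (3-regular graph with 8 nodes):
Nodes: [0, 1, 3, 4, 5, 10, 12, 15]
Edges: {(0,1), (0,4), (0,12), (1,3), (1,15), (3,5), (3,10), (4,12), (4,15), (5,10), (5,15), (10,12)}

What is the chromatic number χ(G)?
Clique number ω(G) = 3 (lower bound: χ ≥ ω).
The clique on [0, 4, 12] has size 3, forcing χ ≥ 3, and the coloring below uses 3 colors, so χ(G) = 3.
A valid 3-coloring: color 1: [3, 12, 15]; color 2: [0, 10]; color 3: [1, 4, 5].

χ(G) = 3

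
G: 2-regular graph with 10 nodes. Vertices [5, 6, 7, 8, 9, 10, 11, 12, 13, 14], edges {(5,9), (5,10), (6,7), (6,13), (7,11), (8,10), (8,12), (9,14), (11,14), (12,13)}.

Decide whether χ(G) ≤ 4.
Yes, G is 4-colorable

A valid 4-coloring: color 1: [5, 7, 8, 13, 14]; color 2: [6, 9, 10, 11, 12].
(χ(G) = 2 ≤ 4.)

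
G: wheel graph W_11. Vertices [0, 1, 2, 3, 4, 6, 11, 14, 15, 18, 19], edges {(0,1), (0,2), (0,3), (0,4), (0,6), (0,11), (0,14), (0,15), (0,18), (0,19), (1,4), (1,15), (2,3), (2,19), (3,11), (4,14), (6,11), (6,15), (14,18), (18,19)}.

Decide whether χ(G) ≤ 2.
No, G is not 2-colorable

The clique on vertices [0, 1, 4] has size 3 > 2, so it alone needs 3 colors.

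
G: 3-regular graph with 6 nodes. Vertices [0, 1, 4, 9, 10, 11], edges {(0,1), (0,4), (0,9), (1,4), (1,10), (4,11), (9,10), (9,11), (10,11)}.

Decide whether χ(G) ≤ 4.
Yes, G is 4-colorable

A valid 4-coloring: color 1: [1, 9]; color 2: [4, 10]; color 3: [0, 11].
(χ(G) = 3 ≤ 4.)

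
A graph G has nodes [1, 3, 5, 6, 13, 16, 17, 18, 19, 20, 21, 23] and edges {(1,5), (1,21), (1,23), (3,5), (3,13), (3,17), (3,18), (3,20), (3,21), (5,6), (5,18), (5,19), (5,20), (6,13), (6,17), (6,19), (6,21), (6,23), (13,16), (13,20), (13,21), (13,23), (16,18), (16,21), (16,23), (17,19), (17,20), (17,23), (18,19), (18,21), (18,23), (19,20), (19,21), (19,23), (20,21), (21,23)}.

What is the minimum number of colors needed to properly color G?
Clique number ω(G) = 4 (lower bound: χ ≥ ω).
Odd cycle [13, 6, 19, 18, 16] needs 3 colors (χ ≥ 3).
Vertex 23 is adjacent to every vertex of [6, 13, 16, 18, 19], which already need 3 colors among themselves, so 23 needs a new color (χ ≥ 4).
Vertex 21 is adjacent to every vertex of [6, 13, 16, 18, 19, 23], which already need 4 colors among themselves, so 21 needs a new color (χ ≥ 5).
The coloring below uses 5 colors, so χ(G) = 5.
A valid 5-coloring: color 1: [5, 17, 21]; color 2: [3, 23]; color 3: [1, 13, 19]; color 4: [6, 18, 20]; color 5: [16].

χ(G) = 5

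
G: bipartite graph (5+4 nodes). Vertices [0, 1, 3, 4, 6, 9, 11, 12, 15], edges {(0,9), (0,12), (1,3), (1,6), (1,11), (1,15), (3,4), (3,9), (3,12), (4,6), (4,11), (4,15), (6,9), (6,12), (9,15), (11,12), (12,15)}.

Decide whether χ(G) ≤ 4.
A valid 4-coloring: color 1: [1, 4, 9, 12]; color 2: [0, 3, 6, 11, 15].
(χ(G) = 2 ≤ 4.)

Yes, G is 4-colorable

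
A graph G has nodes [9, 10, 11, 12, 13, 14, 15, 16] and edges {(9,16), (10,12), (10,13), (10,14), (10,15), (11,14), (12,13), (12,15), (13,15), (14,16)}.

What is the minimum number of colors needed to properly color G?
χ(G) = 4

Clique number ω(G) = 4 (lower bound: χ ≥ ω).
The clique on [10, 12, 13, 15] has size 4, forcing χ ≥ 4, and the coloring below uses 4 colors, so χ(G) = 4.
A valid 4-coloring: color 1: [10, 11, 16]; color 2: [9, 12, 14]; color 3: [13]; color 4: [15].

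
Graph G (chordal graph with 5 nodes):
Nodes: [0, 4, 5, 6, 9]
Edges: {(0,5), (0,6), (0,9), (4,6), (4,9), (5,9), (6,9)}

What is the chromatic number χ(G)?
Clique number ω(G) = 3 (lower bound: χ ≥ ω).
The clique on [0, 5, 9] has size 3, forcing χ ≥ 3, and the coloring below uses 3 colors, so χ(G) = 3.
A valid 3-coloring: color 1: [9]; color 2: [0, 4]; color 3: [5, 6].

χ(G) = 3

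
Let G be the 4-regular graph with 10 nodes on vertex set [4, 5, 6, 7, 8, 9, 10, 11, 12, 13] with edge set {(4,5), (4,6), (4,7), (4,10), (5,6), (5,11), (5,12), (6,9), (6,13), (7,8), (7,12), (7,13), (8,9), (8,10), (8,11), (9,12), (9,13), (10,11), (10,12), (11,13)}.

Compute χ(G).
Clique number ω(G) = 3 (lower bound: χ ≥ ω).
The clique on [4, 5, 6] has size 3, forcing χ ≥ 3, and the coloring below uses 3 colors, so χ(G) = 3.
A valid 3-coloring: color 1: [4, 8, 12, 13]; color 2: [6, 7, 11]; color 3: [5, 9, 10].

χ(G) = 3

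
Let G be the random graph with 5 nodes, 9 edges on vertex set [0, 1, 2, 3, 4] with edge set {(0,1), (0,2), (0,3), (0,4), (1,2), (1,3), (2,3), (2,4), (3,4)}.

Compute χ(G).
Clique number ω(G) = 4 (lower bound: χ ≥ ω).
The clique on [0, 1, 2, 3] has size 4, forcing χ ≥ 4, and the coloring below uses 4 colors, so χ(G) = 4.
A valid 4-coloring: color 1: [0]; color 2: [2]; color 3: [3]; color 4: [1, 4].

χ(G) = 4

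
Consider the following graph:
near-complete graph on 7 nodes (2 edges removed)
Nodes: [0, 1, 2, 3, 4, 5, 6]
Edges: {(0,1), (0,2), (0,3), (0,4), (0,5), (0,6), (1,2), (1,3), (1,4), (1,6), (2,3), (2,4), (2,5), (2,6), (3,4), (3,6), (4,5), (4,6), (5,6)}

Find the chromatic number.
Clique number ω(G) = 6 (lower bound: χ ≥ ω).
The clique on [0, 1, 2, 3, 4, 6] has size 6, forcing χ ≥ 6, and the coloring below uses 6 colors, so χ(G) = 6.
A valid 6-coloring: color 1: [0]; color 2: [2]; color 3: [4]; color 4: [6]; color 5: [1, 5]; color 6: [3].

χ(G) = 6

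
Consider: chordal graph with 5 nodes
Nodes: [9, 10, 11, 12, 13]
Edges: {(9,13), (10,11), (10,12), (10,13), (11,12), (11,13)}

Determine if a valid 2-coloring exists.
The clique on vertices [10, 11, 12] has size 3 > 2, so it alone needs 3 colors.

No, G is not 2-colorable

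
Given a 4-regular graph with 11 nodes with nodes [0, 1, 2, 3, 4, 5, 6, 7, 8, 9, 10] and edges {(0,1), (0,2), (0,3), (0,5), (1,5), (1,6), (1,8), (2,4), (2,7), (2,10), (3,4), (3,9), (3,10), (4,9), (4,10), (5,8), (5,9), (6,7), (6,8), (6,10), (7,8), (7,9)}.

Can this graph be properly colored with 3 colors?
Yes, G is 3-colorable

A valid 3-coloring: color 1: [2, 3, 5, 6]; color 2: [0, 8, 9, 10]; color 3: [1, 4, 7].
(χ(G) = 3 ≤ 3.)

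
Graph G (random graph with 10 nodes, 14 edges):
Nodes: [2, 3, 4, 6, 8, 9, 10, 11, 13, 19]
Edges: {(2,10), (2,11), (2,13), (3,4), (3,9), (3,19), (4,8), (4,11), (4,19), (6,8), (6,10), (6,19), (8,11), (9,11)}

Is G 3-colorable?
A valid 3-coloring: color 1: [3, 6, 11, 13]; color 2: [2, 4, 9]; color 3: [8, 10, 19].
(χ(G) = 3 ≤ 3.)

Yes, G is 3-colorable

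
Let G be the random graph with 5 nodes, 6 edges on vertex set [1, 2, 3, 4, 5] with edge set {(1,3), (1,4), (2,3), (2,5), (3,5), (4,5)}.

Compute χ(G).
χ(G) = 3

Clique number ω(G) = 3 (lower bound: χ ≥ ω).
The clique on [2, 3, 5] has size 3, forcing χ ≥ 3, and the coloring below uses 3 colors, so χ(G) = 3.
A valid 3-coloring: color 1: [1, 5]; color 2: [3, 4]; color 3: [2].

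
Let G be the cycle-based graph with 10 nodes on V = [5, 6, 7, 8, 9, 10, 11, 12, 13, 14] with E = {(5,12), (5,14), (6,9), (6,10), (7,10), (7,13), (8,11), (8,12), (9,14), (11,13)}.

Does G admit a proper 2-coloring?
A valid 2-coloring: color 1: [6, 7, 11, 12, 14]; color 2: [5, 8, 9, 10, 13].
(χ(G) = 2 ≤ 2.)

Yes, G is 2-colorable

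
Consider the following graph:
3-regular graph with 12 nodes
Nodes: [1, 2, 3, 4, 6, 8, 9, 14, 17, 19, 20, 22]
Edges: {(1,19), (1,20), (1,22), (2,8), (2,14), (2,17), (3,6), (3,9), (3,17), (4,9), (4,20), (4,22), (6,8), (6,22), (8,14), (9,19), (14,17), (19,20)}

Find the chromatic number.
Clique number ω(G) = 3 (lower bound: χ ≥ ω).
The clique on [1, 19, 20] has size 3, forcing χ ≥ 3, and the coloring below uses 3 colors, so χ(G) = 3.
A valid 3-coloring: color 1: [3, 14, 20, 22]; color 2: [2, 4, 6, 19]; color 3: [1, 8, 9, 17].

χ(G) = 3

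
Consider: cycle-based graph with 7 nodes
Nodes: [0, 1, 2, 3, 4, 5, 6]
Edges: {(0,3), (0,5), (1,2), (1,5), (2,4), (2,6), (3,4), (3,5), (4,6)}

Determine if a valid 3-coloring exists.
A valid 3-coloring: color 1: [2, 3]; color 2: [4, 5]; color 3: [0, 1, 6].
(χ(G) = 3 ≤ 3.)

Yes, G is 3-colorable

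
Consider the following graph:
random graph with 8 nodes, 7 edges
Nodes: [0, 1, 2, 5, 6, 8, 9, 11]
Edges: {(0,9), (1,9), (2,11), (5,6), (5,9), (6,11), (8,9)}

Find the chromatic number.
χ(G) = 2

Clique number ω(G) = 2 (lower bound: χ ≥ ω).
The graph is bipartite (no odd cycle), so 2 colors suffice: χ(G) = 2.
A valid 2-coloring: color 1: [2, 6, 9]; color 2: [0, 1, 5, 8, 11].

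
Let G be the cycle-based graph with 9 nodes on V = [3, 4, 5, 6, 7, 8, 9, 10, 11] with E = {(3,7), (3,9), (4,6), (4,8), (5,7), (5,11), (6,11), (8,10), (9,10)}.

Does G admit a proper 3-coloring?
A valid 3-coloring: color 1: [7, 8, 9, 11]; color 2: [3, 5, 6, 10]; color 3: [4].
(χ(G) = 3 ≤ 3.)

Yes, G is 3-colorable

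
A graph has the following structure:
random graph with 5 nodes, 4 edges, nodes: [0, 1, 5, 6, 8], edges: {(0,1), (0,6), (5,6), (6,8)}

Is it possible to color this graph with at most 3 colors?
Yes, G is 3-colorable

A valid 3-coloring: color 1: [1, 6]; color 2: [0, 5, 8].
(χ(G) = 2 ≤ 3.)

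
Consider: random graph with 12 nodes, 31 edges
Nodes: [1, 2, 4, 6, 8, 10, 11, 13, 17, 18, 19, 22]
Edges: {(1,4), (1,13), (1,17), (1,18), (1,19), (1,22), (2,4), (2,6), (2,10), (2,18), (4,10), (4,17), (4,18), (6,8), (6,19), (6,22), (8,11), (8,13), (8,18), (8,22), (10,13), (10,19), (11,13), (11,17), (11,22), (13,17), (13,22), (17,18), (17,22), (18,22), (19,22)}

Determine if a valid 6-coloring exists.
A valid 6-coloring: color 1: [4, 22]; color 2: [1, 6, 10, 11]; color 3: [13, 18, 19]; color 4: [2, 8, 17].
(χ(G) = 4 ≤ 6.)

Yes, G is 6-colorable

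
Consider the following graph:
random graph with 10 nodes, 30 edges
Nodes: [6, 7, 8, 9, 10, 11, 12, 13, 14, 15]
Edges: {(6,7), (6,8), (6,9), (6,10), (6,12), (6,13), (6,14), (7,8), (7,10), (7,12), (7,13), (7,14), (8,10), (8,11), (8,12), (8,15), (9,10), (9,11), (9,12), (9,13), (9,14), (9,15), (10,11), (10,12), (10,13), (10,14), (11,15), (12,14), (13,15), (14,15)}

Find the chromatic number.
Clique number ω(G) = 5 (lower bound: χ ≥ ω).
The clique on [6, 9, 10, 12, 14] has size 5, forcing χ ≥ 5, and the coloring below uses 5 colors, so χ(G) = 5.
A valid 5-coloring: color 1: [10, 15]; color 2: [6, 11]; color 3: [7, 9]; color 4: [8, 13, 14]; color 5: [12].

χ(G) = 5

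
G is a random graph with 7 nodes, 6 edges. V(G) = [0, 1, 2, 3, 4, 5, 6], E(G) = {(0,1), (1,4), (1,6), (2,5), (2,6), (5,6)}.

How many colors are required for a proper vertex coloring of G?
χ(G) = 3

Clique number ω(G) = 3 (lower bound: χ ≥ ω).
The clique on [2, 5, 6] has size 3, forcing χ ≥ 3, and the coloring below uses 3 colors, so χ(G) = 3.
A valid 3-coloring: color 1: [1, 2, 3]; color 2: [0, 4, 6]; color 3: [5].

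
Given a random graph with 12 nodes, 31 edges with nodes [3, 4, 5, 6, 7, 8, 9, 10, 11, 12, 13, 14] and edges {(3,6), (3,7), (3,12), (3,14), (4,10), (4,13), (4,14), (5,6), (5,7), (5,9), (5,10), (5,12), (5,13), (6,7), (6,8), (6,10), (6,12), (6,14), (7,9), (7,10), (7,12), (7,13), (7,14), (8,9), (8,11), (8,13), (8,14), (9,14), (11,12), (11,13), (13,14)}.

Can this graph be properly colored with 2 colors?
No, G is not 2-colorable

The clique on vertices [3, 6, 7, 12] has size 4 > 2, so it alone needs 4 colors.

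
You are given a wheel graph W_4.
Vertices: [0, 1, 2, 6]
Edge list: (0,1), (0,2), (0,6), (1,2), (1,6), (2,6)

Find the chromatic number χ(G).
Clique number ω(G) = 4 (lower bound: χ ≥ ω).
The clique on [0, 1, 2, 6] has size 4, forcing χ ≥ 4, and the coloring below uses 4 colors, so χ(G) = 4.
A valid 4-coloring: color 1: [6]; color 2: [1]; color 3: [0]; color 4: [2].

χ(G) = 4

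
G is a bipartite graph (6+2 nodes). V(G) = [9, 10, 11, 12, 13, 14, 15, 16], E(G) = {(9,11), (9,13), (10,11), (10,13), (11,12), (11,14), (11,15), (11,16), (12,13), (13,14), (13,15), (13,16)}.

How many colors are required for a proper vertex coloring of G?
χ(G) = 2

Clique number ω(G) = 2 (lower bound: χ ≥ ω).
The graph is bipartite (no odd cycle), so 2 colors suffice: χ(G) = 2.
A valid 2-coloring: color 1: [11, 13]; color 2: [9, 10, 12, 14, 15, 16].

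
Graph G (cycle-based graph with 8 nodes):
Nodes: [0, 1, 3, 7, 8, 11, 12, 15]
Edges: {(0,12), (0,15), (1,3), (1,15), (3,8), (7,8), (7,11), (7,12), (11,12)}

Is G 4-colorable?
Yes, G is 4-colorable

A valid 4-coloring: color 1: [3, 7, 15]; color 2: [1, 8, 12]; color 3: [0, 11].
(χ(G) = 3 ≤ 4.)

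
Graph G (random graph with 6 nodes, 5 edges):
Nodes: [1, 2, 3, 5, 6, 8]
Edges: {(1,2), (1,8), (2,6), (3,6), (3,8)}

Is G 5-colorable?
Yes, G is 5-colorable

A valid 5-coloring: color 1: [1, 5, 6]; color 2: [2, 8]; color 3: [3].
(χ(G) = 3 ≤ 5.)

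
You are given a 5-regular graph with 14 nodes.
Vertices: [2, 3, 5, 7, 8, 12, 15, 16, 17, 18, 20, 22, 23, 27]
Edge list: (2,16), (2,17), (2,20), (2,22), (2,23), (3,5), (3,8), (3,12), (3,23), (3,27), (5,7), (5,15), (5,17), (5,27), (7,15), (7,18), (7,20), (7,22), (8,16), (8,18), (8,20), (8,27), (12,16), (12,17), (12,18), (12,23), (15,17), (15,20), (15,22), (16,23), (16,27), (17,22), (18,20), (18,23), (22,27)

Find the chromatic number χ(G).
Clique number ω(G) = 3 (lower bound: χ ≥ ω).
Suppose a proper 3-coloring c exists. The clique [2, 16, 23] takes 3 distinct colors; by symmetry let c(2) = 1, c(16) = 2, c(23) = 3.
- Vertex 12: neighbors [16, 23] already have colors [2, 3] ⇒ c(12) = 1.
- Vertex 3: neighbors [12, 23] already have colors [1, 3] ⇒ c(3) = 2.
- Vertex 18: neighbors [12, 23] already have colors [1, 3] ⇒ c(18) = 2.
- Vertex 20: neighbors [2, 18] already have colors [1, 2] ⇒ c(20) = 3.
- Vertex 7: neighbors [18, 20] already have colors [2, 3] ⇒ c(7) = 1.
- Vertex 5: neighbors [7, 3] already have colors [1, 2] ⇒ c(5) = 3.
- Vertex 15: neighbors [7, 5] already have colors [1, 3] ⇒ c(15) = 2.
- Vertex 17: neighbors [2, 15, 5] already have colors [1, 2, 3] — all 3 colors blocked. Contradiction.
The forced assignments end in a contradiction, so G has no proper 3-coloring (χ ≥ 4).
The coloring below uses 4 colors, so χ(G) = 4.
A valid 4-coloring: color 1: [2, 15, 18, 27]; color 2: [7, 8, 17, 23]; color 3: [3, 16, 20, 22]; color 4: [5, 12].

χ(G) = 4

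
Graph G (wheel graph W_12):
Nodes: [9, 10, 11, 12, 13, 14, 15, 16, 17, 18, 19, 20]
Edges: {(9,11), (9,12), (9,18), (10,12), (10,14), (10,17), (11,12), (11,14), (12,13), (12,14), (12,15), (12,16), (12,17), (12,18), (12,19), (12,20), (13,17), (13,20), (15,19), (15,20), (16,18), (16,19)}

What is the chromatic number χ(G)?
Clique number ω(G) = 3 (lower bound: χ ≥ ω).
Odd cycle [17, 13, 20, 15, 19, 16, 18, 9, 11, 14, 10] needs 3 colors (χ ≥ 3).
Vertex 12 is adjacent to every vertex of [9, 10, 11, 13, 14, 15, 16, 17, 18, 19, 20], which already need 3 colors among themselves, so 12 needs a new color (χ ≥ 4).
The coloring below uses 4 colors, so χ(G) = 4.
A valid 4-coloring: color 1: [12]; color 2: [14, 17, 18, 19, 20]; color 3: [9, 10, 13, 15, 16]; color 4: [11].

χ(G) = 4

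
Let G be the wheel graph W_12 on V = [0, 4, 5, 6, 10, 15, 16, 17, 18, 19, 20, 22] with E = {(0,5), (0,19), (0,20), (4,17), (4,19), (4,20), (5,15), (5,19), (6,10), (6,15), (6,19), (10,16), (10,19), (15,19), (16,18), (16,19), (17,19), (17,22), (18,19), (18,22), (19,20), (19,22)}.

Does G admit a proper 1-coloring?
The clique on vertices [0, 19, 20] has size 3 > 1, so it alone needs 3 colors.

No, G is not 1-colorable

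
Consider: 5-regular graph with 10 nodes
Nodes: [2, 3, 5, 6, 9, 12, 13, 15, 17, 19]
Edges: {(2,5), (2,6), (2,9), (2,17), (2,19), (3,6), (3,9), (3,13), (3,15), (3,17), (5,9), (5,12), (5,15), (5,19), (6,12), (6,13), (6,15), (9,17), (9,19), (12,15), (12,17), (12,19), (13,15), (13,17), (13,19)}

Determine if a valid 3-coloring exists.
The clique on vertices [2, 5, 9, 19] has size 4 > 3, so it alone needs 4 colors.

No, G is not 3-colorable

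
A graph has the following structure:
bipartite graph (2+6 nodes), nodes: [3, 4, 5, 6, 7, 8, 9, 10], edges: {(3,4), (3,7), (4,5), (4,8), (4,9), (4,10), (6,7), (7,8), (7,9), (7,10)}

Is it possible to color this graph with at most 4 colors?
A valid 4-coloring: color 1: [4, 7]; color 2: [3, 5, 6, 8, 9, 10].
(χ(G) = 2 ≤ 4.)

Yes, G is 4-colorable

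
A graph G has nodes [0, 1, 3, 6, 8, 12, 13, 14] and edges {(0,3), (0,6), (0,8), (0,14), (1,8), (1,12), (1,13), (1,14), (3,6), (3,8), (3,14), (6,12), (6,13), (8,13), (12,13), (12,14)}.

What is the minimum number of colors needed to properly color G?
Clique number ω(G) = 3 (lower bound: χ ≥ ω).
Suppose a proper 3-coloring c exists. The clique [0, 3, 6] takes 3 distinct colors; by symmetry let c(0) = 1, c(3) = 2, c(6) = 3.
- Vertex 8: neighbors [0, 3] already have colors [1, 2] ⇒ c(8) = 3.
- Vertex 14: neighbors [0, 3] already have colors [1, 2] ⇒ c(14) = 3.
- Vertex 1: neighbors [8] already have colors [3]; try each remaining color.
- Case c(1) = 1:
  - Vertex 12: neighbors [1, 6] already have colors [1, 3] ⇒ c(12) = 2.
  - Vertex 13: neighbors [1, 12, 6] already have colors [1, 2, 3] — all 3 colors blocked. Contradiction.
- Case c(1) = 2:
  - Vertex 12: neighbors [1, 6] already have colors [2, 3] ⇒ c(12) = 1.
  - Vertex 13: neighbors [12, 1, 6] already have colors [1, 2, 3] — all 3 colors blocked. Contradiction.
Every case ends in a contradiction, so G has no proper 3-coloring (χ ≥ 4).
The coloring below uses 4 colors, so χ(G) = 4.
A valid 4-coloring: color 1: [6, 8, 14]; color 2: [0, 1]; color 3: [3, 12]; color 4: [13].

χ(G) = 4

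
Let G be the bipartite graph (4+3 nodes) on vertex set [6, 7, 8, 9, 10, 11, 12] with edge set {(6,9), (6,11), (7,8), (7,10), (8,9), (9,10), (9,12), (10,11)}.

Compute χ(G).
Clique number ω(G) = 2 (lower bound: χ ≥ ω).
The graph is bipartite (no odd cycle), so 2 colors suffice: χ(G) = 2.
A valid 2-coloring: color 1: [7, 9, 11]; color 2: [6, 8, 10, 12].

χ(G) = 2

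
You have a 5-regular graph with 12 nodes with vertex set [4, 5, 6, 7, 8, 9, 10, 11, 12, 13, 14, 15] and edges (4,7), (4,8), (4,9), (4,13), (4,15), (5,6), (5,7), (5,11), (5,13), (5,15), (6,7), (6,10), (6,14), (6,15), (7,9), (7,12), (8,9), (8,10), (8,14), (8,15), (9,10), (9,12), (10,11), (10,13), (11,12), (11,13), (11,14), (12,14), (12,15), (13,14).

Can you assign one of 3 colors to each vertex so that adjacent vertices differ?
No, G is not 3-colorable

Suppose a proper 3-coloring c exists. The clique [4, 7, 9] takes 3 distinct colors; by symmetry let c(4) = 1, c(7) = 2, c(9) = 3.
- Vertex 8: neighbors [4, 9] already have colors [1, 3] ⇒ c(8) = 2.
- Vertex 10: neighbors [8, 9] already have colors [2, 3] ⇒ c(10) = 1.
- Vertex 6: neighbors [10, 7] already have colors [1, 2] ⇒ c(6) = 3.
- Vertex 15: neighbors [4, 8, 6] already have colors [1, 2, 3] — all 3 colors blocked. Contradiction.
The forced assignments end in a contradiction, so G has no proper 3-coloring (χ ≥ 4).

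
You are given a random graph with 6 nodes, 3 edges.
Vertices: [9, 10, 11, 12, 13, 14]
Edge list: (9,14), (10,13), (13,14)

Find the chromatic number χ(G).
Clique number ω(G) = 2 (lower bound: χ ≥ ω).
The graph is bipartite (no odd cycle), so 2 colors suffice: χ(G) = 2.
A valid 2-coloring: color 1: [9, 11, 12, 13]; color 2: [10, 14].

χ(G) = 2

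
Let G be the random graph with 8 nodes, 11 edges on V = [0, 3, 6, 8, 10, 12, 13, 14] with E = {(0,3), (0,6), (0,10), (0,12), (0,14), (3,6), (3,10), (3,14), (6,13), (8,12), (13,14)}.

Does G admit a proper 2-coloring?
The clique on vertices [0, 3, 10] has size 3 > 2, so it alone needs 3 colors.

No, G is not 2-colorable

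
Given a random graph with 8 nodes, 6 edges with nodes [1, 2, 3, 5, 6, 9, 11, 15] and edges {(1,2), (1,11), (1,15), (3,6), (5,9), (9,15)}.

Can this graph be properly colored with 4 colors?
Yes, G is 4-colorable

A valid 4-coloring: color 1: [1, 3, 9]; color 2: [2, 5, 6, 11, 15].
(χ(G) = 2 ≤ 4.)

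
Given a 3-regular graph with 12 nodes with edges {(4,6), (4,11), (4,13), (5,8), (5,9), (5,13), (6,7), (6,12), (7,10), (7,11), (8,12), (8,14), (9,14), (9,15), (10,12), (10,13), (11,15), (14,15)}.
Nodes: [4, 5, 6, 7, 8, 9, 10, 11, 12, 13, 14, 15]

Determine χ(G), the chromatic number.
χ(G) = 3

Clique number ω(G) = 3 (lower bound: χ ≥ ω).
The clique on [9, 14, 15] has size 3, forcing χ ≥ 3, and the coloring below uses 3 colors, so χ(G) = 3.
A valid 3-coloring: color 1: [4, 7, 8, 15]; color 2: [9, 11, 12, 13]; color 3: [5, 6, 10, 14].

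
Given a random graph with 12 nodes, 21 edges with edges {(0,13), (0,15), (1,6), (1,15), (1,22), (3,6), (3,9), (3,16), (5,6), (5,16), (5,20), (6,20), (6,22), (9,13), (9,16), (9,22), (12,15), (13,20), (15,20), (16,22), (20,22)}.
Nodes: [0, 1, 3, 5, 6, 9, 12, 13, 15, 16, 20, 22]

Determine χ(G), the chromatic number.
χ(G) = 3

Clique number ω(G) = 3 (lower bound: χ ≥ ω).
The clique on [1, 6, 22] has size 3, forcing χ ≥ 3, and the coloring below uses 3 colors, so χ(G) = 3.
A valid 3-coloring: color 1: [0, 1, 9, 12, 20]; color 2: [6, 13, 15, 16]; color 3: [3, 5, 22].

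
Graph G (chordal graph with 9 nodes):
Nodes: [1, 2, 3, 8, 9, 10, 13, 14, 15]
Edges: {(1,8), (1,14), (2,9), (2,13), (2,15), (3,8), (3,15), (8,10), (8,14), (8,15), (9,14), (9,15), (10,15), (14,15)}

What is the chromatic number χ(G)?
Clique number ω(G) = 3 (lower bound: χ ≥ ω).
The clique on [1, 8, 14] has size 3, forcing χ ≥ 3, and the coloring below uses 3 colors, so χ(G) = 3.
A valid 3-coloring: color 1: [1, 13, 15]; color 2: [8, 9]; color 3: [2, 3, 10, 14].

χ(G) = 3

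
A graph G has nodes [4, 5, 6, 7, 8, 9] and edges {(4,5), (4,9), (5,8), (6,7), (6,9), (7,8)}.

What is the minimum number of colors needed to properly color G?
Clique number ω(G) = 2 (lower bound: χ ≥ ω).
The graph is bipartite (no odd cycle), so 2 colors suffice: χ(G) = 2.
A valid 2-coloring: color 1: [5, 7, 9]; color 2: [4, 6, 8].

χ(G) = 2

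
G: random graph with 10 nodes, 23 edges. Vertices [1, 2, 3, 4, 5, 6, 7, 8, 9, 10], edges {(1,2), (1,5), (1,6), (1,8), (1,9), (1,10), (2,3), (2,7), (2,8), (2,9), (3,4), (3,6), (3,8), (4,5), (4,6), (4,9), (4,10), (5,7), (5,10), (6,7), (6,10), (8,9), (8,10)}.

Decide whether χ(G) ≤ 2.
The clique on vertices [1, 2, 8, 9] has size 4 > 2, so it alone needs 4 colors.

No, G is not 2-colorable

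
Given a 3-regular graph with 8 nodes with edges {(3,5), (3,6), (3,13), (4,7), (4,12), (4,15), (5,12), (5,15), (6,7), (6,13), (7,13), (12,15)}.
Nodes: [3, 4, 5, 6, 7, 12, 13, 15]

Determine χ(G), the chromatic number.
χ(G) = 3

Clique number ω(G) = 3 (lower bound: χ ≥ ω).
The clique on [3, 6, 13] has size 3, forcing χ ≥ 3, and the coloring below uses 3 colors, so χ(G) = 3.
A valid 3-coloring: color 1: [4, 5, 6]; color 2: [3, 7, 15]; color 3: [12, 13].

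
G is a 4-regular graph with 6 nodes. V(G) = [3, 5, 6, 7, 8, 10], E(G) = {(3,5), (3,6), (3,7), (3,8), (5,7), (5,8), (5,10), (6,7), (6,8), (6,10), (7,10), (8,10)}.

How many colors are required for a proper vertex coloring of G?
Clique number ω(G) = 3 (lower bound: χ ≥ ω).
The clique on [5, 8, 10] has size 3, forcing χ ≥ 3, and the coloring below uses 3 colors, so χ(G) = 3.
A valid 3-coloring: color 1: [3, 10]; color 2: [7, 8]; color 3: [5, 6].

χ(G) = 3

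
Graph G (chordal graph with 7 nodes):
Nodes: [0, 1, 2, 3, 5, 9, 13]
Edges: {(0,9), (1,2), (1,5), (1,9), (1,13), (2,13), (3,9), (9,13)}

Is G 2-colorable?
No, G is not 2-colorable

The clique on vertices [1, 9, 13] has size 3 > 2, so it alone needs 3 colors.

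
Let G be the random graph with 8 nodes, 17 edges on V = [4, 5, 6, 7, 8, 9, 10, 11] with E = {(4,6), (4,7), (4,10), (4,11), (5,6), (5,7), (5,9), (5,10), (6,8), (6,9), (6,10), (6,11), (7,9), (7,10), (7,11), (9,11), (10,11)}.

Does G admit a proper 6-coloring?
A valid 6-coloring: color 1: [6, 7]; color 2: [5, 8, 11]; color 3: [9, 10]; color 4: [4].
(χ(G) = 4 ≤ 6.)

Yes, G is 6-colorable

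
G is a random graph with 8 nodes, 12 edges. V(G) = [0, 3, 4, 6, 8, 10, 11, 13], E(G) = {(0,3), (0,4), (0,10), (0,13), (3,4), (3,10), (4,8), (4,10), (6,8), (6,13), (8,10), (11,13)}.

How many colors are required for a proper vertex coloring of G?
χ(G) = 4

Clique number ω(G) = 4 (lower bound: χ ≥ ω).
The clique on [0, 3, 4, 10] has size 4, forcing χ ≥ 4, and the coloring below uses 4 colors, so χ(G) = 4.
A valid 4-coloring: color 1: [0, 8, 11]; color 2: [4, 13]; color 3: [6, 10]; color 4: [3].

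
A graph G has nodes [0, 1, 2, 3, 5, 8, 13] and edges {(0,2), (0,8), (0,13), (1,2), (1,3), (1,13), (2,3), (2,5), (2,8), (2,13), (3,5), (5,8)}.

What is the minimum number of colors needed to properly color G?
Clique number ω(G) = 3 (lower bound: χ ≥ ω).
The clique on [0, 2, 8] has size 3, forcing χ ≥ 3, and the coloring below uses 3 colors, so χ(G) = 3.
A valid 3-coloring: color 1: [2]; color 2: [0, 1, 5]; color 3: [3, 8, 13].

χ(G) = 3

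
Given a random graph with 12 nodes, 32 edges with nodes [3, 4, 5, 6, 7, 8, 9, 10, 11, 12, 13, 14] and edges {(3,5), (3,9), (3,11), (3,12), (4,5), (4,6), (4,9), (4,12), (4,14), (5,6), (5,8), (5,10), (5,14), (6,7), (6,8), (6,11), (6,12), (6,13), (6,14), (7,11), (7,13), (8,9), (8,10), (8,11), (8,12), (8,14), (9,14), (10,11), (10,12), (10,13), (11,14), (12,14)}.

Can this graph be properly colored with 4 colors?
Yes, G is 4-colorable

A valid 4-coloring: color 1: [6, 9, 10]; color 2: [3, 7, 14]; color 3: [4, 8, 13]; color 4: [5, 11, 12].
(χ(G) = 4 ≤ 4.)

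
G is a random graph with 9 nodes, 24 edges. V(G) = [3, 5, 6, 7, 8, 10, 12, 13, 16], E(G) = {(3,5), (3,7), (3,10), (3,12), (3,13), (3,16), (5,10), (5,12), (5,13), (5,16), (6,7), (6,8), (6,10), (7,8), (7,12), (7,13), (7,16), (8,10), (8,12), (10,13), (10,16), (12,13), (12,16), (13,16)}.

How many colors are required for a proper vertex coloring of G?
Clique number ω(G) = 5 (lower bound: χ ≥ ω).
The clique on [3, 5, 10, 13, 16] has size 5, forcing χ ≥ 5, and the coloring below uses 5 colors, so χ(G) = 5.
A valid 5-coloring: color 1: [8, 16]; color 2: [3, 6]; color 3: [10, 12]; color 4: [5, 7]; color 5: [13].

χ(G) = 5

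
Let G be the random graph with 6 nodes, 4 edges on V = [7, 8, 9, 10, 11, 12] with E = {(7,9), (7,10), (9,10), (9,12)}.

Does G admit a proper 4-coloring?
A valid 4-coloring: color 1: [8, 9, 11]; color 2: [10, 12]; color 3: [7].
(χ(G) = 3 ≤ 4.)

Yes, G is 4-colorable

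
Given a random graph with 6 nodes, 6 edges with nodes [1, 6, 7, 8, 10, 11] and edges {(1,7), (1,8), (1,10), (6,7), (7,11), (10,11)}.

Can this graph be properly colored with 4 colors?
Yes, G is 4-colorable

A valid 4-coloring: color 1: [1, 6, 11]; color 2: [7, 8, 10].
(χ(G) = 2 ≤ 4.)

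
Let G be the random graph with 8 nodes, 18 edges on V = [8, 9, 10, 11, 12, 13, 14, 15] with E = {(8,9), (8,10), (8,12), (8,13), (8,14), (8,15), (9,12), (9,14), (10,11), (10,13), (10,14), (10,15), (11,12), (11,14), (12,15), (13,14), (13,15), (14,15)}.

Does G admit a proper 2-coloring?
The clique on vertices [8, 10, 13, 14, 15] has size 5 > 2, so it alone needs 5 colors.

No, G is not 2-colorable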